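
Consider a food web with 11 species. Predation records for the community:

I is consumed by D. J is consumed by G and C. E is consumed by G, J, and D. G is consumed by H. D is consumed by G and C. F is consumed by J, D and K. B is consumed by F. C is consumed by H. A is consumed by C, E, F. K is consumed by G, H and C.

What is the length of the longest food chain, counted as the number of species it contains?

5 species

One longest chain: A → F → K → C → H.
It has 5 species and 4 links.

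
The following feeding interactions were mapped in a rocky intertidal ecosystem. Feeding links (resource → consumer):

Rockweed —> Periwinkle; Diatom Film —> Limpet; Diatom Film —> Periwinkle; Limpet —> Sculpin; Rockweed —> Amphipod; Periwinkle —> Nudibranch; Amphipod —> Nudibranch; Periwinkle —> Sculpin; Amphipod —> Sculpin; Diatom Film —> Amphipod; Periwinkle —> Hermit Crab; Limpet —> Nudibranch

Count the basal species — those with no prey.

2

Basal species (no prey listed): Diatom Film, Rockweed.
Count: 2.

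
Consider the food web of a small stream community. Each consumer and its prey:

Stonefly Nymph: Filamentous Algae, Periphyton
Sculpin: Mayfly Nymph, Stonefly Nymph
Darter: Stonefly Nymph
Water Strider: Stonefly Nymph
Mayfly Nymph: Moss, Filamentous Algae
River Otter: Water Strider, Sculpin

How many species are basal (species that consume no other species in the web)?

Basal species (no prey listed): Moss, Filamentous Algae, Periphyton.
Count: 3.

3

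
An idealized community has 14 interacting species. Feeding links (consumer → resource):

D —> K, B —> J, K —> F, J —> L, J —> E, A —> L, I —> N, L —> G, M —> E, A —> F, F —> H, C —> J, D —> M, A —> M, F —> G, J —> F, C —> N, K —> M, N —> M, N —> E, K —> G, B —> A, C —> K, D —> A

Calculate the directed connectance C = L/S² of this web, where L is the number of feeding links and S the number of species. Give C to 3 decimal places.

C = 0.122

The web has S = 14 species and L = 24 feeding links.
C = L / S² = 24 / 196 = 0.1224 ≈ 0.122.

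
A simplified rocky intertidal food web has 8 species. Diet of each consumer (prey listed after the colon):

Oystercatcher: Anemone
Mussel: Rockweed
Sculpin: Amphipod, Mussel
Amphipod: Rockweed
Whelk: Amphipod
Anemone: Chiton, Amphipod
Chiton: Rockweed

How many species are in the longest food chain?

One longest chain: Rockweed → Chiton → Anemone → Oystercatcher.
It has 4 species and 3 links.

4 species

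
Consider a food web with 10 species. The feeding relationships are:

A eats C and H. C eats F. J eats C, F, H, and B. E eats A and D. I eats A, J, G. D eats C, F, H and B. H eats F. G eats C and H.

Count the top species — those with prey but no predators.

Top species (has prey, but nothing eats it): I, E.
Count: 2.

2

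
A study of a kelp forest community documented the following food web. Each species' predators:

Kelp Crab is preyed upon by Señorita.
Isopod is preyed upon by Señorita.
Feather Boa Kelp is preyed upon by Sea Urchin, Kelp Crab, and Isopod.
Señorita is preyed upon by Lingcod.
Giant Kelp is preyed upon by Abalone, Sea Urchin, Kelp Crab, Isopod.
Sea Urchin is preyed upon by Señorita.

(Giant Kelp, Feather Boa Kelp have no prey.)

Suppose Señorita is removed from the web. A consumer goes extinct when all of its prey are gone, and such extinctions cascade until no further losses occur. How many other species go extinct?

Remove Señorita.
Round 1: Lingcod (all prey gone) → extinct.
No further losses. Total secondary extinctions: 1.

1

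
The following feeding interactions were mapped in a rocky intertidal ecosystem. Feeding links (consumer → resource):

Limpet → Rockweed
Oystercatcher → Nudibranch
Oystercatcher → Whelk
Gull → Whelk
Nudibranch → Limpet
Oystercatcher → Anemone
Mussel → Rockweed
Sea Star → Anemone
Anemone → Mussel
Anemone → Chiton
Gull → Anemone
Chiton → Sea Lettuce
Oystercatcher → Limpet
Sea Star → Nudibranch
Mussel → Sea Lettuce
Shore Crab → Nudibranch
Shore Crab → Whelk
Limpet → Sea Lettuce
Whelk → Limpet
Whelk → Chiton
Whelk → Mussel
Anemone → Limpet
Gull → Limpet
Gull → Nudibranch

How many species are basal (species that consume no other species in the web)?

2

Basal species (no prey listed): Sea Lettuce, Rockweed.
Count: 2.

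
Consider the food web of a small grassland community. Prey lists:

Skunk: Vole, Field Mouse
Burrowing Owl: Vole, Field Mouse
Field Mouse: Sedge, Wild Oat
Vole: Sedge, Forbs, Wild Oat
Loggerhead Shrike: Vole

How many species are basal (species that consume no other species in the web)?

Basal species (no prey listed): Sedge, Forbs, Wild Oat.
Count: 3.

3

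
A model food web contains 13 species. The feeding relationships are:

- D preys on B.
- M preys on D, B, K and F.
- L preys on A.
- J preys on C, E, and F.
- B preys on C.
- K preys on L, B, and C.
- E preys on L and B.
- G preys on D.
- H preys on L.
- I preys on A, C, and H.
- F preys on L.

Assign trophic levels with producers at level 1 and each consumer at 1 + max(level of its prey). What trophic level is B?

Trophic level 2

C is a producer → level 1.
B eats C → level 2.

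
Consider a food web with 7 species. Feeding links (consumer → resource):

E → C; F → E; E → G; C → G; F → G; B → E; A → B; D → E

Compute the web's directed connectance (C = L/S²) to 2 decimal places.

C = 0.16

The web has S = 7 species and L = 8 feeding links.
C = L / S² = 8 / 49 = 0.1633 ≈ 0.16.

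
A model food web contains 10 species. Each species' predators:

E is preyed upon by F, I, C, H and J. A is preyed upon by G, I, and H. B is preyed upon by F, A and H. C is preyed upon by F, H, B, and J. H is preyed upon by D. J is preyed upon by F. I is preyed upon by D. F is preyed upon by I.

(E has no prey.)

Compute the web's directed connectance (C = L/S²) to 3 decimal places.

The web has S = 10 species and L = 19 feeding links.
C = L / S² = 19 / 100 = 0.1900 ≈ 0.190.

C = 0.190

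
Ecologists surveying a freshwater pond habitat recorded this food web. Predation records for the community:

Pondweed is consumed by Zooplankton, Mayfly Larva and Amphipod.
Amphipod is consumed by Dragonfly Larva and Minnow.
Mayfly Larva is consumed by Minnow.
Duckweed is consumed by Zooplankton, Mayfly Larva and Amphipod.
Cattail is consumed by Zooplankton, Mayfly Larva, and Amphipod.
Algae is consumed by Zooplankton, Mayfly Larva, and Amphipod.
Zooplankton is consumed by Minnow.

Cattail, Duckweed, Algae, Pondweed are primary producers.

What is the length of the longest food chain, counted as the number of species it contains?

3 species

One longest chain: Cattail → Amphipod → Dragonfly Larva.
It has 3 species and 2 links.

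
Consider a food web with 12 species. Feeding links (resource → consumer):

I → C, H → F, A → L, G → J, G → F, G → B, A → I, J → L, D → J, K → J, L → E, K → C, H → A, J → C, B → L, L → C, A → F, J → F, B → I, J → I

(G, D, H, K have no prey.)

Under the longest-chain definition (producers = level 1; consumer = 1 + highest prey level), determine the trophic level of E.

Trophic level 4

G is a producer → level 1.
J eats G (level 1); other prey at levels: D 1, K 1 → level 2.
L eats J (level 2); other prey at levels: B 2, A 2 → level 3.
E eats L → level 4.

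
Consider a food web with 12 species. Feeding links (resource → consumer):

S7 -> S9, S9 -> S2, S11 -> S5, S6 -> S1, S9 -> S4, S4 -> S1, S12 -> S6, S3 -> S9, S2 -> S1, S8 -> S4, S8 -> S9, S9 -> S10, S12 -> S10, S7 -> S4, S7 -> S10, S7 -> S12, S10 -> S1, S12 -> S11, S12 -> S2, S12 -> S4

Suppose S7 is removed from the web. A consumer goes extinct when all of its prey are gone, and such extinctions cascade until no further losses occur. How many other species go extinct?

Remove S7.
Round 1: S12 (all prey gone) → extinct.
Round 2: S11 (all prey gone), S6 (all prey gone) → extinct.
Round 3: S5 (all prey gone) → extinct.
No further losses. Total secondary extinctions: 4.

4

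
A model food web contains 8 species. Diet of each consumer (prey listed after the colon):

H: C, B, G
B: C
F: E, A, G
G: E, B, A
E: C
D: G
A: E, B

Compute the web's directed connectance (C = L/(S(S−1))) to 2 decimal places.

C = 0.25

The web has S = 8 species and L = 14 feeding links.
C = L / (S(S−1)) = 14 / 56 = 0.2500 ≈ 0.25.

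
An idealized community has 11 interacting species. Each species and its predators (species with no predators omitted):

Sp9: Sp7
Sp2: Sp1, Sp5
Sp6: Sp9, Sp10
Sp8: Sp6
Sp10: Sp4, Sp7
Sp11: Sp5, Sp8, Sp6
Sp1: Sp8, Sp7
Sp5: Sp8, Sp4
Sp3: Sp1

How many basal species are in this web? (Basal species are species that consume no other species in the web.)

3

Basal species (no prey listed): Sp2, Sp3, Sp11.
Count: 3.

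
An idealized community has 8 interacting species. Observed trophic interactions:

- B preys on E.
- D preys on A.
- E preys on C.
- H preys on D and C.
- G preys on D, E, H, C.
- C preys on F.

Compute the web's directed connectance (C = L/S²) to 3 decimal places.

The web has S = 8 species and L = 10 feeding links.
C = L / S² = 10 / 64 = 0.1562 ≈ 0.156.

C = 0.156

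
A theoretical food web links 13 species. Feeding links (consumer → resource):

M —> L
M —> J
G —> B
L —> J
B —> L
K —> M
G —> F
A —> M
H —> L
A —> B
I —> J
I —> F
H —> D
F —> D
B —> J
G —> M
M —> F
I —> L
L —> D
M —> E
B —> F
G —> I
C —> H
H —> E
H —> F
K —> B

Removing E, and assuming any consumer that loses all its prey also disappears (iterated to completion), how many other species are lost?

Remove E.
Every predator of it retains at least one other prey: M still has J, F, L; H still has D, F, L.
No consumer loses all prey, so no secondary extinctions occur.

0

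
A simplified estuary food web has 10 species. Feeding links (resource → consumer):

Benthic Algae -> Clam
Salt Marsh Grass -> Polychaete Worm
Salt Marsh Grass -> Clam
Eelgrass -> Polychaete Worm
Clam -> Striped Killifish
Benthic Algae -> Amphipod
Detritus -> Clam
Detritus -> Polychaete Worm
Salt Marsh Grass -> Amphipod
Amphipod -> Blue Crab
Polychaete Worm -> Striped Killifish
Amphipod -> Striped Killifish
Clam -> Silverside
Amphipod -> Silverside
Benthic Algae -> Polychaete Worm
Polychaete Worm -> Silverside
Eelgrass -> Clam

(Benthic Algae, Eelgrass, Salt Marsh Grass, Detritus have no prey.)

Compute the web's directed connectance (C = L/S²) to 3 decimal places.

The web has S = 10 species and L = 17 feeding links.
C = L / S² = 17 / 100 = 0.1700 ≈ 0.170.

C = 0.170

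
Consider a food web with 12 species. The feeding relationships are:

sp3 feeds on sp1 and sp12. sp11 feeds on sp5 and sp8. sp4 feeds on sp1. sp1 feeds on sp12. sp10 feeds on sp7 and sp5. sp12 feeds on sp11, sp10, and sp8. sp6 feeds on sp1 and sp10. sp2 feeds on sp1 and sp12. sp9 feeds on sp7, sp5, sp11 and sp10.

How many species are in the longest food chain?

One longest chain: sp7 → sp10 → sp12 → sp1 → sp2.
It has 5 species and 4 links.

5 species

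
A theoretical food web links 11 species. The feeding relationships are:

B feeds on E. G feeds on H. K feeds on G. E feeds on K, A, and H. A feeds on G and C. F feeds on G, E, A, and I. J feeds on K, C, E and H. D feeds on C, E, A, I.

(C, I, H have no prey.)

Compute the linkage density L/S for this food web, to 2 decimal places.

There are L = 20 links among S = 11 species.
L/S = 20/11 = 1.8182 ≈ 1.82.

L/S = 1.82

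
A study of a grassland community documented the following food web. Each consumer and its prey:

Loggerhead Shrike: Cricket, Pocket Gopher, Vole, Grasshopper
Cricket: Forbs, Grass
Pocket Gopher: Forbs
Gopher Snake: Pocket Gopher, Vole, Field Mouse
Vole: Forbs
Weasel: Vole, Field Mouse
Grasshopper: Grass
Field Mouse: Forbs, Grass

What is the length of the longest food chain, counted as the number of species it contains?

One longest chain: Forbs → Vole → Weasel.
It has 3 species and 2 links.

3 species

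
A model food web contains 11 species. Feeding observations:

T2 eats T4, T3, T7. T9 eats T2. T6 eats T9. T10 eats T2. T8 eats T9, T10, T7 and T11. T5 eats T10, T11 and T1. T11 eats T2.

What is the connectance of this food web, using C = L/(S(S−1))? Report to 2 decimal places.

C = 0.13

The web has S = 11 species and L = 14 feeding links.
C = L / (S(S−1)) = 14 / 110 = 0.1273 ≈ 0.13.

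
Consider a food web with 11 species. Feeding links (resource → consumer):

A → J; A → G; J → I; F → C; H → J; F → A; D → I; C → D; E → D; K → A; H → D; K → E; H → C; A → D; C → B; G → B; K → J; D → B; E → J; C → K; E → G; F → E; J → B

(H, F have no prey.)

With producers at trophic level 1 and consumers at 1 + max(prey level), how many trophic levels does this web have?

6

Producers (level 1): H, F.
H → C → K → A → D → B gives B level 6.
No species has a prey at level 6, so no species reaches level 7.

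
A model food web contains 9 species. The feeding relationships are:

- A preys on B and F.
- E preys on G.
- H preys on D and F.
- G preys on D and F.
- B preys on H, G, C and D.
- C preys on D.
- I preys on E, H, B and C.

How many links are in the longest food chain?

One longest chain: D → G → B → A.
It has 4 species and 3 links.

3 links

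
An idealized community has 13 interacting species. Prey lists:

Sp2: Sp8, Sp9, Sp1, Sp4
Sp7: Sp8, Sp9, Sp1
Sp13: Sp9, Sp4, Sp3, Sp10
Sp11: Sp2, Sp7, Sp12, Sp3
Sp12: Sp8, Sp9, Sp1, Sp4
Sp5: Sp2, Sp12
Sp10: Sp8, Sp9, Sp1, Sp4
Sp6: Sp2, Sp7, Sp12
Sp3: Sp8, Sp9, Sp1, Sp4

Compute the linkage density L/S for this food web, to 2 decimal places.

There are L = 32 links among S = 13 species.
L/S = 32/13 = 2.4615 ≈ 2.46.

L/S = 2.46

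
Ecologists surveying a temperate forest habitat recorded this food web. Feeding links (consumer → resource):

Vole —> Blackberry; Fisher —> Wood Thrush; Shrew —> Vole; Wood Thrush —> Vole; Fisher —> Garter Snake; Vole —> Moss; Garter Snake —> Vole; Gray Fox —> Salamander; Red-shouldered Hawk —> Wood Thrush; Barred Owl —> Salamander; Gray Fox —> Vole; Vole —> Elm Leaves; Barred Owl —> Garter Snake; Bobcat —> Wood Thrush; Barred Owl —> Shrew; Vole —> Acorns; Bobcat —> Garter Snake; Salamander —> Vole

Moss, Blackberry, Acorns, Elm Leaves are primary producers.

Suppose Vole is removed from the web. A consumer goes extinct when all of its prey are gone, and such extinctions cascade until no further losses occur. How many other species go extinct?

9

Remove Vole.
Round 1: Salamander (all prey gone), Garter Snake (all prey gone), Shrew (all prey gone), Wood Thrush (all prey gone) → extinct.
Round 2: Bobcat (all prey gone), Gray Fox (all prey gone), Red-shouldered Hawk (all prey gone), Barred Owl (all prey gone), Fisher (all prey gone) → extinct.
No further losses. Total secondary extinctions: 9.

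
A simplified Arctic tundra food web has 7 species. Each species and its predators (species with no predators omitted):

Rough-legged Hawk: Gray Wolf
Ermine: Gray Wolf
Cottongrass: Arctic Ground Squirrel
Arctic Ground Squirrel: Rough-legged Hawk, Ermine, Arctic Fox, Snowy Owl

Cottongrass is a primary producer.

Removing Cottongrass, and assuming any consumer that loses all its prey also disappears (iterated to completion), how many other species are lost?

6

Remove Cottongrass.
Round 1: Arctic Ground Squirrel (all prey gone) → extinct.
Round 2: Rough-legged Hawk (all prey gone), Ermine (all prey gone), Arctic Fox (all prey gone), Snowy Owl (all prey gone) → extinct.
Round 3: Gray Wolf (all prey gone) → extinct.
No further losses. Total secondary extinctions: 6.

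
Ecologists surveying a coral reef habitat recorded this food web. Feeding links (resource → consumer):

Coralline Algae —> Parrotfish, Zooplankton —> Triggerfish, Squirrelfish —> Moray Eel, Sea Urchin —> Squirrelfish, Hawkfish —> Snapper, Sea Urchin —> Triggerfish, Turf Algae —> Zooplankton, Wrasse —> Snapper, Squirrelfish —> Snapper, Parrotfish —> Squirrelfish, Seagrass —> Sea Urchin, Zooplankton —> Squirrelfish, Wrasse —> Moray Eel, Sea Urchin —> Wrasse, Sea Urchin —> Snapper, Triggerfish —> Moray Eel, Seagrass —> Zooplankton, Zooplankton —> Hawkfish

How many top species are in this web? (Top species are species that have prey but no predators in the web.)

Top species (has prey, but nothing eats it): Moray Eel, Snapper.
Count: 2.

2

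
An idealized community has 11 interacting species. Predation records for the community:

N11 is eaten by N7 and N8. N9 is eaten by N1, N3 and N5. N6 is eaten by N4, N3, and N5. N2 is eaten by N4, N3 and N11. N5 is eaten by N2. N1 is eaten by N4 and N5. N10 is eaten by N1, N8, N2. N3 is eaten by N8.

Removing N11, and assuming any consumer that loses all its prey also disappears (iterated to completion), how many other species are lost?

1

Remove N11.
Round 1: N7 (all prey gone) → extinct.
No further losses. Total secondary extinctions: 1.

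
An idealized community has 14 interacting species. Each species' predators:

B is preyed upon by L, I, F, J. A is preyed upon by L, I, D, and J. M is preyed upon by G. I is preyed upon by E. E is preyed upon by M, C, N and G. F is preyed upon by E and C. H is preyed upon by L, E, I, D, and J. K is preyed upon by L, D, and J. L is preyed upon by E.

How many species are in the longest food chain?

5 species

One longest chain: B → I → E → M → G.
It has 5 species and 4 links.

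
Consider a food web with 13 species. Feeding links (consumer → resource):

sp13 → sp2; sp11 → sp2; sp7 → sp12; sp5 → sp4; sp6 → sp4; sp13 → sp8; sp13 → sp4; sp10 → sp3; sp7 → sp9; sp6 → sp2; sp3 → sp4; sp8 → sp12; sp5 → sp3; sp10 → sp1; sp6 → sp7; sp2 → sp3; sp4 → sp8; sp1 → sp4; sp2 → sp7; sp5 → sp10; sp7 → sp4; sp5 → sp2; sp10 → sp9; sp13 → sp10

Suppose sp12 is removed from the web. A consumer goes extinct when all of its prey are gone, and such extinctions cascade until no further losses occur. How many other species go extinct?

Remove sp12.
Round 1: sp8 (all prey gone) → extinct.
Round 2: sp4 (all prey gone) → extinct.
Round 3: sp3 (all prey gone), sp1 (all prey gone) → extinct.
No further losses. Total secondary extinctions: 4.

4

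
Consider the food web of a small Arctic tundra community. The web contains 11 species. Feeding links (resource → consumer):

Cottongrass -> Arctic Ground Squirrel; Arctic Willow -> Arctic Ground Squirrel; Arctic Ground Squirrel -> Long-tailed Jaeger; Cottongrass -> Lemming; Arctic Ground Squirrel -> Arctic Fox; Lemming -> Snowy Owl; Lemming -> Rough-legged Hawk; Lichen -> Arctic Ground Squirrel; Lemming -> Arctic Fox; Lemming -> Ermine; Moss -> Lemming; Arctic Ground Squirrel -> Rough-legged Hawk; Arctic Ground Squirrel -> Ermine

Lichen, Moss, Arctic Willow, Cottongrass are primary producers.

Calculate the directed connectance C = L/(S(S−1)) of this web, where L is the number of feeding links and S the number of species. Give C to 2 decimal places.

The web has S = 11 species and L = 13 feeding links.
C = L / (S(S−1)) = 13 / 110 = 0.1182 ≈ 0.12.

C = 0.12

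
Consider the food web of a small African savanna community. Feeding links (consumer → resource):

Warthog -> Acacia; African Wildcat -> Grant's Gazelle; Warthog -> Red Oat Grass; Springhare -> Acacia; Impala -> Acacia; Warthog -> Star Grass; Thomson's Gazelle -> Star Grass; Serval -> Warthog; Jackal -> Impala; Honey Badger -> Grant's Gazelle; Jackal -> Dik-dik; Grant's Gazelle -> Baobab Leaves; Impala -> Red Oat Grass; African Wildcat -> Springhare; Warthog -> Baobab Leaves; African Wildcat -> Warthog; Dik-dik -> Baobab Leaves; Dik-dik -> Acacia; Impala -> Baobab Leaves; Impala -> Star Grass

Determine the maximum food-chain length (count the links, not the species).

One longest chain: Baobab Leaves → Grant's Gazelle → Honey Badger.
It has 3 species and 2 links.

2 links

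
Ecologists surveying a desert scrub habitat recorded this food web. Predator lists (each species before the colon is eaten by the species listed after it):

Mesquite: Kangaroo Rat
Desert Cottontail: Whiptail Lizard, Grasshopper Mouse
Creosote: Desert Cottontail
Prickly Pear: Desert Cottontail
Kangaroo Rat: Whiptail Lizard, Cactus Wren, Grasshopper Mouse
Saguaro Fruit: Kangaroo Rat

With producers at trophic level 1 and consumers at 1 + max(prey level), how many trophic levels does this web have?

Producers (level 1): Saguaro Fruit, Mesquite, Prickly Pear, Creosote.
Prickly Pear → Desert Cottontail → Whiptail Lizard gives Whiptail Lizard level 3.
No species has a prey at level 3, so no species reaches level 4.

3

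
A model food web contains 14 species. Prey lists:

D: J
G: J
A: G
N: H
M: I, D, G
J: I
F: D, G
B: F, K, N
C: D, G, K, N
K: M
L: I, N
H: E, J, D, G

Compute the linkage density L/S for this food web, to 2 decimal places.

L/S = 1.71

There are L = 24 links among S = 14 species.
L/S = 24/14 = 1.7143 ≈ 1.71.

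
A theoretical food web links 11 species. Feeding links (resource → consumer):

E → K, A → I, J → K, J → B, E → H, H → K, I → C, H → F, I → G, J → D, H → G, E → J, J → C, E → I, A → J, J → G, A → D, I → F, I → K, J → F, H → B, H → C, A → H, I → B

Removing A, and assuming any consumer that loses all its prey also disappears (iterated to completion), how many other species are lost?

0

Remove A.
Every predator of it retains at least one other prey: H still has E; I still has E; J still has E; D still has J.
No consumer loses all prey, so no secondary extinctions occur.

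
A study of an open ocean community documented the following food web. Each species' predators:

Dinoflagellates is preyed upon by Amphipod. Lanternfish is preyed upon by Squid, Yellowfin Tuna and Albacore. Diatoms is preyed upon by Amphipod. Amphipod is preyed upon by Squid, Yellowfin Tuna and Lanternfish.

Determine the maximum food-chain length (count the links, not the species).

One longest chain: Diatoms → Amphipod → Lanternfish → Squid.
It has 4 species and 3 links.

3 links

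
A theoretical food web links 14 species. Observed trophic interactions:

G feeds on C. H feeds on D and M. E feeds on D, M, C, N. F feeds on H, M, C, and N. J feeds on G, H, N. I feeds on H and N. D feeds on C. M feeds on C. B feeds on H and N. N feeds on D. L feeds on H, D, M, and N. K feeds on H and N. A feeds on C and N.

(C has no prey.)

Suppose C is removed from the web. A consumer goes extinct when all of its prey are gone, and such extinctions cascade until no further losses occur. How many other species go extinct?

Remove C.
Round 1: M (all prey gone), G (all prey gone), D (all prey gone) → extinct.
Round 2: H (all prey gone), N (all prey gone) → extinct.
Round 3: K (all prey gone), A (all prey gone), I (all prey gone), B (all prey gone), E (all prey gone), L (all prey gone), F (all prey gone), J (all prey gone) → extinct.
No further losses. Total secondary extinctions: 13.

13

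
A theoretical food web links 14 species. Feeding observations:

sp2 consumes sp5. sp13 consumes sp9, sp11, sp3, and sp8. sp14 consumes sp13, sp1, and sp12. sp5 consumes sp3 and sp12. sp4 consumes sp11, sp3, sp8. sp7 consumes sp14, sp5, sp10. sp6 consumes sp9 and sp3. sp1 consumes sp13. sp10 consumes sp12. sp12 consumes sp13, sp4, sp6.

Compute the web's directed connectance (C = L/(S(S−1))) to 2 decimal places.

The web has S = 14 species and L = 23 feeding links.
C = L / (S(S−1)) = 23 / 182 = 0.1264 ≈ 0.13.

C = 0.13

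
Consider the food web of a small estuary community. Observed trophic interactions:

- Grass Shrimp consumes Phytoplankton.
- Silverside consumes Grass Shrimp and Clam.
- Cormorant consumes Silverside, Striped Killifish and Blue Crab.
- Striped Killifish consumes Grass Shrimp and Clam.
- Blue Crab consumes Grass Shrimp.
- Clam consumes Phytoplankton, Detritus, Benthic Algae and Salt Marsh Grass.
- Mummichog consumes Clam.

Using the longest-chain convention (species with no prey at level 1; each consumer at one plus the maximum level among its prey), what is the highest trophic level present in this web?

Basal resources (level 1): Salt Marsh Grass, Detritus, Benthic Algae, Phytoplankton.
Phytoplankton → Grass Shrimp → Striped Killifish → Cormorant gives Cormorant level 4.
No species has a prey at level 4, so no species reaches level 5.

4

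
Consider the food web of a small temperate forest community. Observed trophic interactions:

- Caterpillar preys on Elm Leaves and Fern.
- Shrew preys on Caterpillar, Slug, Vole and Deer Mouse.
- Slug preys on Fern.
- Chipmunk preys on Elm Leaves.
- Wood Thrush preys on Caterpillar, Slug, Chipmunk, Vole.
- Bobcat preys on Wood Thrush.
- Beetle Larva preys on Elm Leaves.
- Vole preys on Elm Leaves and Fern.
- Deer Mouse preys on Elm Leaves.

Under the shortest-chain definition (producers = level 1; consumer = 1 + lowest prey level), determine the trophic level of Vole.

Elm Leaves is a producer → level 1.
Vole eats Elm Leaves → level 2.

Trophic level 2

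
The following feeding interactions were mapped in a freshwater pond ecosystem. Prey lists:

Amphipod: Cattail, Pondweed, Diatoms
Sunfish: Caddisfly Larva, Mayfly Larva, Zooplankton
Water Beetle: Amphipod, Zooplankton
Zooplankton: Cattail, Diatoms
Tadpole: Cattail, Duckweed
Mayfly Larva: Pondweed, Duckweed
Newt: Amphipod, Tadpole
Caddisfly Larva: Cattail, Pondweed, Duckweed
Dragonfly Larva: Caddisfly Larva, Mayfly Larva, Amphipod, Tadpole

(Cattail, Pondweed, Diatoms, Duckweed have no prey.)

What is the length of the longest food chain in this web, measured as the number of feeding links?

One longest chain: Cattail → Zooplankton → Sunfish.
It has 3 species and 2 links.

2 links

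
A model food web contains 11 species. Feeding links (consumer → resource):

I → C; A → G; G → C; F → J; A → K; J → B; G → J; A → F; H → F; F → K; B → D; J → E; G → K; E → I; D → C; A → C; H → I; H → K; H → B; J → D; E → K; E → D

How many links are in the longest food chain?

One longest chain: C → I → E → J → F → A.
It has 6 species and 5 links.

5 links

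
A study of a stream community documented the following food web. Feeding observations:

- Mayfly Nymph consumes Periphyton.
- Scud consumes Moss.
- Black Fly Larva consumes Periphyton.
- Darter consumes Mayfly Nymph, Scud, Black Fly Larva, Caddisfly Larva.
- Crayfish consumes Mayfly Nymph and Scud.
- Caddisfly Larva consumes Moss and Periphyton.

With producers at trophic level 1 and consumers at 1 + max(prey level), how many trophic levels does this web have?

3

Producers (level 1): Periphyton, Moss.
Periphyton → Mayfly Nymph → Crayfish gives Crayfish level 3.
No species has a prey at level 3, so no species reaches level 4.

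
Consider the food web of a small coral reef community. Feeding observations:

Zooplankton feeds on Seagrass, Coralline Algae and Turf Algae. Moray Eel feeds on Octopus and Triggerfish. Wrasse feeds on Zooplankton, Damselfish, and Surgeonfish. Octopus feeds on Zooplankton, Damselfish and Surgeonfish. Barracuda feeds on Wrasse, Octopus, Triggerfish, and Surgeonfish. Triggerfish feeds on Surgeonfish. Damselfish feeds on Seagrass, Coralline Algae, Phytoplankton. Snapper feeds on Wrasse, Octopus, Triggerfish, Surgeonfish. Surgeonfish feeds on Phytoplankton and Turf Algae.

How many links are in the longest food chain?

3 links

One longest chain: Phytoplankton → Surgeonfish → Triggerfish → Barracuda.
It has 4 species and 3 links.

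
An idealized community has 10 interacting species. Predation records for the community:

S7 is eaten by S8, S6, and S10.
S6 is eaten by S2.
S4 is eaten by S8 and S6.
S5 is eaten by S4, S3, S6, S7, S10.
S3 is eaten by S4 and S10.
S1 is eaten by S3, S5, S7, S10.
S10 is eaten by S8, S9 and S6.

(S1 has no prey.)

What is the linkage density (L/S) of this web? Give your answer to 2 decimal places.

There are L = 20 links among S = 10 species.
L/S = 20/10 = 2.0000 ≈ 2.00.

L/S = 2.00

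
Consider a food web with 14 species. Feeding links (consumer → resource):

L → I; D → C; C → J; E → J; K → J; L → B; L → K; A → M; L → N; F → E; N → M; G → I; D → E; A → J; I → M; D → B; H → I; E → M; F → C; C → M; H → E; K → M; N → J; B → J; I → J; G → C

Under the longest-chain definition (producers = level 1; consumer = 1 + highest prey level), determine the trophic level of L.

Trophic level 3

J is a producer → level 1.
K eats J (level 1); other prey at levels: M 1 → level 2.
L eats K (level 2); other prey at levels: B 2, I 2, N 2 → level 3.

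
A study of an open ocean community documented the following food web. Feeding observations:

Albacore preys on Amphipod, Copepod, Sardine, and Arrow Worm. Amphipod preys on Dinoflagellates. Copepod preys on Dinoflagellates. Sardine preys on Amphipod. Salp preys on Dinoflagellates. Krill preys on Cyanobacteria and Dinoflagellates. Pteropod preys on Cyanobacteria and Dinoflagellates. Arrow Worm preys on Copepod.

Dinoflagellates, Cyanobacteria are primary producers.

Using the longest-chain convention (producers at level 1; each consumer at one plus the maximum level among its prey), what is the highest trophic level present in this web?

Producers (level 1): Dinoflagellates, Cyanobacteria.
Dinoflagellates → Copepod → Arrow Worm → Albacore gives Albacore level 4.
No species has a prey at level 4, so no species reaches level 5.

4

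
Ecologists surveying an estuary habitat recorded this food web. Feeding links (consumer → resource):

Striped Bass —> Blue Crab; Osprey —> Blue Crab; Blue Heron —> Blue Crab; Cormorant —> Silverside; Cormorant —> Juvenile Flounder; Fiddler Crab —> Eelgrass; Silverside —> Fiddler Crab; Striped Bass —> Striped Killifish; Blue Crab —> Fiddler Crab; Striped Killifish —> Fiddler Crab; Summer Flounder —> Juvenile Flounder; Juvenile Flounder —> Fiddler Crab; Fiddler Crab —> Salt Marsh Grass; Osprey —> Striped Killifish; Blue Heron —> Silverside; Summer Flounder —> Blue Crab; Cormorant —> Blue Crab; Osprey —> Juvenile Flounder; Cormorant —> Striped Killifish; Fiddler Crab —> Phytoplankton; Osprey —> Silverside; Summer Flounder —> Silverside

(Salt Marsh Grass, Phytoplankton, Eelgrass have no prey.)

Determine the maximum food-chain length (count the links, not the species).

One longest chain: Salt Marsh Grass → Fiddler Crab → Silverside → Blue Heron.
It has 4 species and 3 links.

3 links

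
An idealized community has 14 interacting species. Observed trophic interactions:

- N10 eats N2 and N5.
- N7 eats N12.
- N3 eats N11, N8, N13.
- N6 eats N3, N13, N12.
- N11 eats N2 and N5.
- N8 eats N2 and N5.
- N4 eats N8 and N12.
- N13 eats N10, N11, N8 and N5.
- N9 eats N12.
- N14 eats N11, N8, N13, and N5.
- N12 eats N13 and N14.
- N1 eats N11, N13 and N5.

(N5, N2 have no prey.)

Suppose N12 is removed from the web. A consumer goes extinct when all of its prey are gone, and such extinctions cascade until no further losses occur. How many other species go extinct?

2

Remove N12.
Round 1: N7 (all prey gone), N9 (all prey gone) → extinct.
No further losses. Total secondary extinctions: 2.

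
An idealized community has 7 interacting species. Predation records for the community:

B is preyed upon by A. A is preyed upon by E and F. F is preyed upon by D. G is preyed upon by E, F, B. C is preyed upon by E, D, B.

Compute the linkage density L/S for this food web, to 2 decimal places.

L/S = 1.43

There are L = 10 links among S = 7 species.
L/S = 10/7 = 1.4286 ≈ 1.43.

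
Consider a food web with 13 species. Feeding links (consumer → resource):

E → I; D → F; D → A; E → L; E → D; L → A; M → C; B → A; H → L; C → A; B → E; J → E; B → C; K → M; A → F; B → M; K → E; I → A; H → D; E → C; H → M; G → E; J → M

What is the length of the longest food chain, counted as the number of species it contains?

5 species

One longest chain: F → A → C → M → B.
It has 5 species and 4 links.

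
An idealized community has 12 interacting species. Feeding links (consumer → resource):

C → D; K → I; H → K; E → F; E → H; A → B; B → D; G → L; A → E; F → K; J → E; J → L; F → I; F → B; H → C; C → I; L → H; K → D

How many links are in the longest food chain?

4 links

One longest chain: D → K → H → E → A.
It has 5 species and 4 links.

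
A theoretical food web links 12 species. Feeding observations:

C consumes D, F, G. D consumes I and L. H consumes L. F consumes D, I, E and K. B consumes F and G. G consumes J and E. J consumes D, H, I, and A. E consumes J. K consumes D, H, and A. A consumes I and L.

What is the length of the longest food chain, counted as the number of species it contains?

6 species

One longest chain: L → H → J → E → F → B.
It has 6 species and 5 links.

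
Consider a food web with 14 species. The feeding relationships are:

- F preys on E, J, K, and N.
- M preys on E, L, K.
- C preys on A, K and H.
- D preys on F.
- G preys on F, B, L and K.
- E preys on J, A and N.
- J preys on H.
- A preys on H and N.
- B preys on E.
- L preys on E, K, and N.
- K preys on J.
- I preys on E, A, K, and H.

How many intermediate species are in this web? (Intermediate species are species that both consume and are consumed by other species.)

7

Intermediate species (has both prey and predators): A, J, E, K, F, B, L.
Count: 7.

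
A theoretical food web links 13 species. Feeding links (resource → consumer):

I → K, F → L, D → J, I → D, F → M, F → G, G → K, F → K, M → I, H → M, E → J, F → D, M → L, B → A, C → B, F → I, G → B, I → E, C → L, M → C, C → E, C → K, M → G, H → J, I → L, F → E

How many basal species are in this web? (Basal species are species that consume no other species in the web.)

2

Basal species (no prey listed): H, F.
Count: 2.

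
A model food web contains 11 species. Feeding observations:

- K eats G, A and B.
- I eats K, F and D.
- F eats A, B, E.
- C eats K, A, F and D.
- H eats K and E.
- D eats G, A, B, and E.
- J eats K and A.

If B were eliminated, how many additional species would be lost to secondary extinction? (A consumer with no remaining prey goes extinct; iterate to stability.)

Remove B.
Every predator of it retains at least one other prey: K still has G, A; D still has G, E, A; F still has E, A.
No consumer loses all prey, so no secondary extinctions occur.

0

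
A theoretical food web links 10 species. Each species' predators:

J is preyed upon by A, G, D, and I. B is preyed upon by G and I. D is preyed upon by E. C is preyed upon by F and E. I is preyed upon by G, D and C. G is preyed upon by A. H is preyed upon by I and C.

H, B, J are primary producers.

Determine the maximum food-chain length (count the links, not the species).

3 links

One longest chain: H → I → G → A.
It has 4 species and 3 links.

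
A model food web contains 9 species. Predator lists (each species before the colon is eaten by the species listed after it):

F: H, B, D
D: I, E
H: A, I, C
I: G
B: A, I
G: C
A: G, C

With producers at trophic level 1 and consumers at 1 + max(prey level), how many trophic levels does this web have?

5

Producers (level 1): F.
F → H → A → G → C gives C level 5.
No species has a prey at level 5, so no species reaches level 6.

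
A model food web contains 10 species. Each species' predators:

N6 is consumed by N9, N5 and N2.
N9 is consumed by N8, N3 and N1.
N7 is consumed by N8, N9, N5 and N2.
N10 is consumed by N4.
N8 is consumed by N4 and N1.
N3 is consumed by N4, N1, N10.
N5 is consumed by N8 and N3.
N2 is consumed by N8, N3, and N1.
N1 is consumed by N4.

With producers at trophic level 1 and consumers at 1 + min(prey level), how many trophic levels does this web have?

4

Producers (level 1): N6, N7.
Following each consumer down to its lowest-level prey: N6 → N9 → N3 → N10 (levels 1 through 4).
All prey of N10 (N3 3) are at level 3 or above, so N10 is at level 1 + 3 = 4.
Every consumer has at least one prey at level 3 or below, so none exceeds level 4.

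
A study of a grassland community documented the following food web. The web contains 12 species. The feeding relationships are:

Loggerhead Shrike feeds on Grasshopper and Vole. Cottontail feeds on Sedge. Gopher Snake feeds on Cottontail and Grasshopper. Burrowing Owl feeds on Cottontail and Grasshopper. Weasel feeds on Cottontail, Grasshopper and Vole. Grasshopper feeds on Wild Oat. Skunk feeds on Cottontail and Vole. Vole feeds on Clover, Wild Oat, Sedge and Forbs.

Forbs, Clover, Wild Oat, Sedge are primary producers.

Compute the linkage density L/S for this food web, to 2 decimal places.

There are L = 17 links among S = 12 species.
L/S = 17/12 = 1.4167 ≈ 1.42.

L/S = 1.42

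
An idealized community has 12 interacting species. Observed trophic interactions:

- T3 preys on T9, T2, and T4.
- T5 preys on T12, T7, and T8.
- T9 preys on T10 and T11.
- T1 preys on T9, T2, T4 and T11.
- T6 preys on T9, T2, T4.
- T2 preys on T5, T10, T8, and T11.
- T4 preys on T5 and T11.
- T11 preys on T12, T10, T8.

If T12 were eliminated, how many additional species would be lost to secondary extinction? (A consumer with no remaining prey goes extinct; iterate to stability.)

Remove T12.
Every predator of it retains at least one other prey: T5 still has T7, T8; T11 still has T8, T10.
No consumer loses all prey, so no secondary extinctions occur.

0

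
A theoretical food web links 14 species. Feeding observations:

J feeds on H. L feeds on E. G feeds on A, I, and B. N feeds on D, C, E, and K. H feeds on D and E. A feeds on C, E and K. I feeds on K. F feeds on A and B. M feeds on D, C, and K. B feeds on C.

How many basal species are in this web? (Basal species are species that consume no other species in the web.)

4

Basal species (no prey listed): K, D, C, E.
Count: 4.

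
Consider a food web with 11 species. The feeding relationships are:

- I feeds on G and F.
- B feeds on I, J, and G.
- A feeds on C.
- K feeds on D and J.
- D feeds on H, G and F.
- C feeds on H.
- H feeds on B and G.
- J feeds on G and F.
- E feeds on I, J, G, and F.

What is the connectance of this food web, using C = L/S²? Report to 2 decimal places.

C = 0.17

The web has S = 11 species and L = 20 feeding links.
C = L / S² = 20 / 121 = 0.1653 ≈ 0.17.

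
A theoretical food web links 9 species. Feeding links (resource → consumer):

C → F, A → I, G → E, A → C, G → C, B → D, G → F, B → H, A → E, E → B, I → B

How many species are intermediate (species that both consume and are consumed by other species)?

4

Intermediate species (has both prey and predators): C, E, I, B.
Count: 4.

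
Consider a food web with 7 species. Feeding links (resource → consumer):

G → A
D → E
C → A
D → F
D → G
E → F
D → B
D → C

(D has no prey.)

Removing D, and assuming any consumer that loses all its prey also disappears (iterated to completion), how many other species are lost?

6

Remove D.
Round 1: B (all prey gone), E (all prey gone), C (all prey gone), G (all prey gone) → extinct.
Round 2: F (all prey gone), A (all prey gone) → extinct.
No further losses. Total secondary extinctions: 6.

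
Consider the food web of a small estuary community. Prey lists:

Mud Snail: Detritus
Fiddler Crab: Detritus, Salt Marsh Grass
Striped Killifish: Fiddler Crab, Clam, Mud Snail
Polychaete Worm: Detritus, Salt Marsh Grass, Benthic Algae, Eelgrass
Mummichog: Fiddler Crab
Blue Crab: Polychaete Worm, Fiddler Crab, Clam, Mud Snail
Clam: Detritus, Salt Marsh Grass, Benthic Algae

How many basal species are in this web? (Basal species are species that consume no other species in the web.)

Basal species (no prey listed): Detritus, Salt Marsh Grass, Benthic Algae, Eelgrass.
Count: 4.

4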